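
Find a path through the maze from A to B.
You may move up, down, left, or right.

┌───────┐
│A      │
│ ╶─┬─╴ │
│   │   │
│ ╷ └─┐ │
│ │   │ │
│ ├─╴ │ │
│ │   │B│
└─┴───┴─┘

Finding the shortest path through the maze:
Path length: 6 steps
Directions: right → right → right → down → down → down

Solution:

┌───────┐
│A → → ↓│
│ ╶─┬─╴ │
│   │  ↓│
│ ╷ └─┐ │
│ │   │↓│
│ ├─╴ │ │
│ │   │B│
└─┴───┴─┘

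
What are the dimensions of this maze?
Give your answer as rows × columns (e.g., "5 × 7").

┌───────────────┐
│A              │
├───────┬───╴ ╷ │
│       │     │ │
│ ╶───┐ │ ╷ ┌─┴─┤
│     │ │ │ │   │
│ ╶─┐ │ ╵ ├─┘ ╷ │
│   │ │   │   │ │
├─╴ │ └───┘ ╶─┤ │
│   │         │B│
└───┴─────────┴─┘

Counting the maze dimensions:
Rows (vertical): 5
Columns (horizontal): 8
Dimensions: 5 × 8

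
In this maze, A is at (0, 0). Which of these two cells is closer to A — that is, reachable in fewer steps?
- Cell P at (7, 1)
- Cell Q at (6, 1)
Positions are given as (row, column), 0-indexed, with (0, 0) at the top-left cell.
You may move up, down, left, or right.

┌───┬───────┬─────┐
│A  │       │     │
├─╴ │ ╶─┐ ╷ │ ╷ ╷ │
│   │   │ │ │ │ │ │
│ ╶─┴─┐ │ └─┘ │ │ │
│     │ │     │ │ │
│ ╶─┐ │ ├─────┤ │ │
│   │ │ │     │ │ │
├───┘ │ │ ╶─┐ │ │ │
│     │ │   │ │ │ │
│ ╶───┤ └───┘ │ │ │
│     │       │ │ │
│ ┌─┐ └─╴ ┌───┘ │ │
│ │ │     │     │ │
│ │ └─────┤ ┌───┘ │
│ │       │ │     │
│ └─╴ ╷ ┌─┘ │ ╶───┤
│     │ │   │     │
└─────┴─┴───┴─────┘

Shortest path A → P at (7, 1): 18 steps
Shortest path A → Q at (6, 1): 19 steps

P is closer (18 steps vs 19 steps).

Path to P:

┌───┬───────┬─────┐
│A ↓│       │     │
├─╴ │ ╶─┐ ╷ │ ╷ ╷ │
│↓ ↲│   │ │ │ │ │ │
│ ╶─┴─┐ │ └─┘ │ │ │
│↳ → ↓│ │     │ │ │
│ ╶─┐ │ ├─────┤ │ │
│   │↓│ │     │ │ │
├───┘ │ │ ╶─┐ │ │ │
│↓ ← ↲│ │   │ │ │ │
│ ╶───┤ └───┘ │ │ │
│↓    │       │ │ │
│ ┌─┐ └─╴ ┌───┘ │ │
│↓│ │     │     │ │
│ │ └─────┤ ┌───┘ │
│↓│P ↰    │ │     │
│ └─╴ ╷ ┌─┘ │ ╶───┤
│↳ → ↑│ │   │     │
└─────┴─┴───┴─────┘

Path to Q:

┌───┬───────┬─────┐
│A ↓│       │     │
├─╴ │ ╶─┐ ╷ │ ╷ ╷ │
│↓ ↲│   │ │ │ │ │ │
│ ╶─┴─┐ │ └─┘ │ │ │
│↳ → ↓│ │     │ │ │
│ ╶─┐ │ ├─────┤ │ │
│   │↓│ │     │ │ │
├───┘ │ │ ╶─┐ │ │ │
│↓ ← ↲│ │   │ │ │ │
│ ╶───┤ └───┘ │ │ │
│↓    │       │ │ │
│ ┌─┐ └─╴ ┌───┘ │ │
│↓│Q│     │     │ │
│ │ └─────┤ ┌───┘ │
│↓│↑ ↰    │ │     │
│ └─╴ ╷ ┌─┘ │ ╶───┤
│↳ → ↑│ │   │     │
└─────┴─┴───┴─────┘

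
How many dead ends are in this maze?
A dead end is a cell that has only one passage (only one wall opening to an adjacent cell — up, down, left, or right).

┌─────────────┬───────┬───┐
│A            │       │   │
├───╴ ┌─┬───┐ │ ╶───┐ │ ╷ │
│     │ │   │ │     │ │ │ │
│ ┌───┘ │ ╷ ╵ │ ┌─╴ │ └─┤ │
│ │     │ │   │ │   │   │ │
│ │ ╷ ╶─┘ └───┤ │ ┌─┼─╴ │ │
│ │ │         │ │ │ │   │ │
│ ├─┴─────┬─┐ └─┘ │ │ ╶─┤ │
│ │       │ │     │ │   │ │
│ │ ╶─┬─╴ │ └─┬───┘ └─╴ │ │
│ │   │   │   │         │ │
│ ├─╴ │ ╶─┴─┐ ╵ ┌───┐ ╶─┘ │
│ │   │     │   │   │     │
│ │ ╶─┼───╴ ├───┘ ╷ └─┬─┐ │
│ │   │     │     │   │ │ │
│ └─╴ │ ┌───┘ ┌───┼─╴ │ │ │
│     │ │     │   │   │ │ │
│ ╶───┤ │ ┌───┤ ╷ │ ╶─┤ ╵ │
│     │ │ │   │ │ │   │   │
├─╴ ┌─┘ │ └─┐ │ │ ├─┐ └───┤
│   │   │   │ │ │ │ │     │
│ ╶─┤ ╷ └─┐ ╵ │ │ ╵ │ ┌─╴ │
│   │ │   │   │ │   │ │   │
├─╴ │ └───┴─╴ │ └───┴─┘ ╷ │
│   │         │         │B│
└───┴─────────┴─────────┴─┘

Checking each cell for number of passages:

Dead ends found at positions:
  (0, 0)
  (1, 3)
  (1, 11)
  (3, 1)
  (3, 7)
  (3, 9)
  (4, 5)
  (7, 11)
  (9, 2)
  (9, 5)
  (10, 9)
  (11, 4)
  (11, 10)
  (12, 0)
  (12, 12)
Total dead ends: 15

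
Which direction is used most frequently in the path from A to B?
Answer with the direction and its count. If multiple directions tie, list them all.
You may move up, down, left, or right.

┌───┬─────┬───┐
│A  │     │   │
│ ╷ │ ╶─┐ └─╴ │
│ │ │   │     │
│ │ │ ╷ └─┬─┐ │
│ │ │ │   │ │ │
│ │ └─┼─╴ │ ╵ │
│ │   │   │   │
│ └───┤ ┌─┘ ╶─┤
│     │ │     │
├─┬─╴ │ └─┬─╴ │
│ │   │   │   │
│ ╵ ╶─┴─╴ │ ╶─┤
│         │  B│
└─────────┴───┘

Directions: down, down, down, down, right, right, down, left, down, right, right, right, up, left, up, up, right, up, left, up, left, up, right, right, down, right, right, down, down, left, down, right, down, left, down, right
Counts: {'down': 12, 'right': 12, 'left': 6, 'up': 6}
Most common: down and right (tied at 12 times each)

Solution:

┌───┬─────┬───┐
│A  │↱ → ↓│   │
│ ╷ │ ╶─┐ └─╴ │
│↓│ │↑ ↰│↳ → ↓│
│ │ │ ╷ └─┬─┐ │
│↓│ │ │↑ ↰│ │↓│
│ │ └─┼─╴ │ ╵ │
│↓│   │↱ ↑│↓ ↲│
│ └───┤ ┌─┘ ╶─┤
│↳ → ↓│↑│  ↳ ↓│
├─┬─╴ │ └─┬─╴ │
│ │↓ ↲│↑ ↰│↓ ↲│
│ ╵ ╶─┴─╴ │ ╶─┤
│  ↳ → → ↑│↳ B│
└─────────┴───┘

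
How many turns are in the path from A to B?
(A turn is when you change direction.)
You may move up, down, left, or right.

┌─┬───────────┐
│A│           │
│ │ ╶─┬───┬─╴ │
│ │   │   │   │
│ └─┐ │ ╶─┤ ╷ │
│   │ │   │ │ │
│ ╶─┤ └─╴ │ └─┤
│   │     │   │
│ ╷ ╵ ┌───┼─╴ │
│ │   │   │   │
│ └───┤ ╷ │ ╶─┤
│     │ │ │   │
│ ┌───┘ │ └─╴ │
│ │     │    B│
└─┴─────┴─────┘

Directions: down, down, down, right, down, right, up, up, up, left, up, right, right, right, right, right, down, left, down, down, right, down, left, down, right, down
Number of turns: 16

Solution:

┌─┬───────────┐
│A│↱ → → → → ↓│
│ │ ╶─┬───┬─╴ │
│↓│↑ ↰│   │↓ ↲│
│ └─┐ │ ╶─┤ ╷ │
│↓  │↑│   │↓│ │
│ ╶─┤ └─╴ │ └─┤
│↳ ↓│↑    │↳ ↓│
│ ╷ ╵ ┌───┼─╴ │
│ │↳ ↑│   │↓ ↲│
│ └───┤ ╷ │ ╶─┤
│     │ │ │↳ ↓│
│ ┌───┘ │ └─╴ │
│ │     │    B│
└─┴─────┴─────┘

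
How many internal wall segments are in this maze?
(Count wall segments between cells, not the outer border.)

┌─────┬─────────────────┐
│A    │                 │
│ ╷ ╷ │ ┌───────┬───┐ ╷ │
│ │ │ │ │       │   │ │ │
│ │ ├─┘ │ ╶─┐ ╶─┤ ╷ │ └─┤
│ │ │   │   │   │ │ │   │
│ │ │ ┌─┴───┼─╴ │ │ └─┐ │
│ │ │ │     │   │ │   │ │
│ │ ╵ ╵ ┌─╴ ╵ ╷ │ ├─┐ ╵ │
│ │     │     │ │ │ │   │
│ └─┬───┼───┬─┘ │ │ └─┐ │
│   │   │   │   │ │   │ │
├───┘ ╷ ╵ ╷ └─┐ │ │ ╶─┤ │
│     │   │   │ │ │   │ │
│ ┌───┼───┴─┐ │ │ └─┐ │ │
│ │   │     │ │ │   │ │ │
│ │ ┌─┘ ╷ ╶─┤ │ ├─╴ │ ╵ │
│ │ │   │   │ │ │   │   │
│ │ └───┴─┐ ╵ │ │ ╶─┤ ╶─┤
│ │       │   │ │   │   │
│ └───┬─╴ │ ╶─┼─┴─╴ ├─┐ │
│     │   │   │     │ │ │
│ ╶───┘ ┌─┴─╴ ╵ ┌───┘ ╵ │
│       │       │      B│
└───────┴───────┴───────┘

Counting internal wall segments:
Total internal walls: 121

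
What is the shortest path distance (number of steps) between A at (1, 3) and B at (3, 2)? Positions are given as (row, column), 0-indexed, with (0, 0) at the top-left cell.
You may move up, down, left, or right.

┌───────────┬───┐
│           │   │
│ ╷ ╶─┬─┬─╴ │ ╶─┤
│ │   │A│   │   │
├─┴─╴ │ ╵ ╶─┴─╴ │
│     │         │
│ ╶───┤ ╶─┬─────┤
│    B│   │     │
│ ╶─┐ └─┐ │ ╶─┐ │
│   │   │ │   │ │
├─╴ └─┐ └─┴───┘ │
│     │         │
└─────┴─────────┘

Finding path from (1, 3) to (3, 2):
Path: (1,3) → (2,3) → (2,4) → (1,4) → (1,5) → (0,5) → (0,4) → (0,3) → (0,2) → (0,1) → (1,1) → (1,2) → (2,2) → (2,1) → (2,0) → (3,0) → (3,1) → (3,2)
Distance: 17 steps

Solution:

┌───────────┬───┐
│  ↓ ← ← ← ↰│   │
│ ╷ ╶─┬─┬─╴ │ ╶─┤
│ │↳ ↓│A│↱ ↑│   │
├─┴─╴ │ ╵ ╶─┴─╴ │
│↓ ← ↲│↳ ↑      │
│ ╶───┤ ╶─┬─────┤
│↳ → B│   │     │
│ ╶─┐ └─┐ │ ╶─┐ │
│   │   │ │   │ │
├─╴ └─┐ └─┴───┘ │
│     │         │
└─────┴─────────┘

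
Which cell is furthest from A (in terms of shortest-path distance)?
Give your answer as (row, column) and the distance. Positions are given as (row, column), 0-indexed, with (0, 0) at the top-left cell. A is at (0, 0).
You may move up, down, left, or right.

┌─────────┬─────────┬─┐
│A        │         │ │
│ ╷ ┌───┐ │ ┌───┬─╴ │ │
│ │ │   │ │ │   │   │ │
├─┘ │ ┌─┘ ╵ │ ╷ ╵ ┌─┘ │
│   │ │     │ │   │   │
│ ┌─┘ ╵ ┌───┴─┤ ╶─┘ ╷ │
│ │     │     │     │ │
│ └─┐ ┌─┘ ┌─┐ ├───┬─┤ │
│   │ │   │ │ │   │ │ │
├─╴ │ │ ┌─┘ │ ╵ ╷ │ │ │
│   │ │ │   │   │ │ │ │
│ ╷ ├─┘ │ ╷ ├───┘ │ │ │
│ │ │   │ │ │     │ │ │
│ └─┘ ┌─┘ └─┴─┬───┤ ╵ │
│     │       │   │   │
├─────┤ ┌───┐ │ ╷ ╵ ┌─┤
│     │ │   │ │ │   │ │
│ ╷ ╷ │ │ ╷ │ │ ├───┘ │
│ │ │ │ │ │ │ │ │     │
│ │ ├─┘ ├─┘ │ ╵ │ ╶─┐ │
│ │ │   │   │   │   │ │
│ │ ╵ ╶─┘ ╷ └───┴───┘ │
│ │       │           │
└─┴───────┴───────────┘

Computing BFS distances from A to all cells:
Furthest cell: (10, 9)
Distance: 63 steps

Path from A to the furthest cell:

┌─────────┬─────────┬─┐
│A → → → ↓│↱ → → → ↓│ │
│ ╷ ┌───┐ │ ┌───┬─╴ │ │
│ │ │   │↓│↑│   │↓ ↲│ │
├─┘ │ ┌─┘ ╵ │ ╷ ╵ ┌─┘ │
│   │ │  ↳ ↑│ │↓ ↲│↱ ↓│
│ ┌─┘ ╵ ┌───┴─┤ ╶─┘ ╷ │
│ │     │     │↳ → ↑│↓│
│ └─┐ ┌─┘ ┌─┐ ├───┬─┤ │
│   │ │   │ │ │   │ │↓│
├─╴ │ │ ┌─┘ │ ╵ ╷ │ │ │
│   │ │ │   │   │ │ │↓│
│ ╷ ├─┘ │ ╷ ├───┘ │ │ │
│ │ │   │ │ │     │ │↓│
│ └─┘ ┌─┘ └─┴─┬───┤ ╵ │
│     │↓ ← ← ↰│↓ ↰│↓ ↲│
├─────┤ ┌───┐ │ ╷ ╵ ┌─┤
│     │↓│   │↑│↓│↑ ↲│ │
│ ╷ ╷ │ │ ╷ │ │ ├───┘ │
│ │ │ │↓│ │ │↑│↓│↓ ← ↰│
│ │ ├─┘ ├─┘ │ ╵ │ ╶─┐ │
│ │ │↓ ↲│↱ ↓│↑ ↲│↳ B│↑│
│ │ ╵ ╶─┘ ╷ └───┴───┘ │
│ │  ↳ → ↑│↳ → → → → ↑│
└─┴───────┴───────────┘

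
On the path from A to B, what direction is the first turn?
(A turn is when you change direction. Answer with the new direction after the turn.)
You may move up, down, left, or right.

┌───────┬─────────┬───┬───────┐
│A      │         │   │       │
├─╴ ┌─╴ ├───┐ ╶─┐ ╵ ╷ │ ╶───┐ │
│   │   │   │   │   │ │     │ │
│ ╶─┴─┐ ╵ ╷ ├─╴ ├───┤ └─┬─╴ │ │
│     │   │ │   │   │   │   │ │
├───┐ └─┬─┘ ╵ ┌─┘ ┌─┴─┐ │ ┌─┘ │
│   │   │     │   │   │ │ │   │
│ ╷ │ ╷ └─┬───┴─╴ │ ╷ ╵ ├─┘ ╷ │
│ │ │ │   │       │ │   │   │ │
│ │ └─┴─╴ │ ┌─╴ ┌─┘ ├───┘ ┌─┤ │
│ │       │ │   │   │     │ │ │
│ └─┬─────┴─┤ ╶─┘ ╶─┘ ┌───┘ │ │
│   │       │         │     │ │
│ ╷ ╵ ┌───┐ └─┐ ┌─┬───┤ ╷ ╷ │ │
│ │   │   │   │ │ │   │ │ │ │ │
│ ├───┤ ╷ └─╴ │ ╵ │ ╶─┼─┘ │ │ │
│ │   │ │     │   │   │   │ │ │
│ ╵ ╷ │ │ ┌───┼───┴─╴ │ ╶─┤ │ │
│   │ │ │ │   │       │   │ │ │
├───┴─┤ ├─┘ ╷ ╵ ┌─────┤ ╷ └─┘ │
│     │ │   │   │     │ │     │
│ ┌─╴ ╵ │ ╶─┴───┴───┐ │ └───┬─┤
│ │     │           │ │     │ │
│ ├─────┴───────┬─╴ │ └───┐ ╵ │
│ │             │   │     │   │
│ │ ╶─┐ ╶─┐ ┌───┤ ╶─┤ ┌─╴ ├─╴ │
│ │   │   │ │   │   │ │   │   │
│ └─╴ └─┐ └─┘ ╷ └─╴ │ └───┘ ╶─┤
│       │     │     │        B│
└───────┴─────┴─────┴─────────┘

Directions: right, right, right, down, down, right, up, right, down, down, right, up, right, up, left, up, right, right, down, right, up, right, down, down, right, down, down, left, up, left, down, down, left, down, right, right, up, right, right, up, right, up, right, down, down, down, down, down, down, down, left, left, up, left, down, down, right, right, down, right, down, left, down, right
First turn direction: down

Solution:

┌───────┬─────────┬───┬───────┐
│A → → ↓│    ↱ → ↓│↱ ↓│       │
├─╴ ┌─╴ ├───┐ ╶─┐ ╵ ╷ │ ╶───┐ │
│   │  ↓│↱ ↓│↑ ↰│↳ ↑│↓│     │ │
│ ╶─┴─┐ ╵ ╷ ├─╴ ├───┤ └─┬─╴ │ │
│     │↳ ↑│↓│↱ ↑│   │↳ ↓│   │ │
├───┐ └─┬─┘ ╵ ┌─┘ ┌─┴─┐ │ ┌─┘ │
│   │   │  ↳ ↑│   │↓ ↰│↓│ │↱ ↓│
│ ╷ │ ╷ └─┬───┴─╴ │ ╷ ╵ ├─┘ ╷ │
│ │ │ │   │       │↓│↑ ↲│↱ ↑│↓│
│ │ └─┴─╴ │ ┌─╴ ┌─┘ ├───┘ ┌─┤ │
│ │       │ │   │↓ ↲│↱ → ↑│ │↓│
│ └─┬─────┴─┤ ╶─┘ ╶─┘ ┌───┘ │ │
│   │       │    ↳ → ↑│     │↓│
│ ╷ ╵ ┌───┐ └─┐ ┌─┬───┤ ╷ ╷ │ │
│ │   │   │   │ │ │   │ │ │ │↓│
│ ├───┤ ╷ └─╴ │ ╵ │ ╶─┼─┘ │ │ │
│ │   │ │     │   │   │   │ │↓│
│ ╵ ╷ │ │ ┌───┼───┴─╴ │ ╶─┤ │ │
│   │ │ │ │   │       │↓ ↰│ │↓│
├───┴─┤ ├─┘ ╷ ╵ ┌─────┤ ╷ └─┘ │
│     │ │   │   │     │↓│↑ ← ↲│
│ ┌─╴ ╵ │ ╶─┴───┴───┐ │ └───┬─┤
│ │     │           │ │↳ → ↓│ │
│ ├─────┴───────┬─╴ │ └───┐ ╵ │
│ │             │   │     │↳ ↓│
│ │ ╶─┐ ╶─┐ ┌───┤ ╶─┤ ┌─╴ ├─╴ │
│ │   │   │ │   │   │ │   │↓ ↲│
│ └─╴ └─┐ └─┘ ╷ └─╴ │ └───┘ ╶─┤
│       │     │     │      ↳ B│
└───────┴─────┴─────┴─────────┘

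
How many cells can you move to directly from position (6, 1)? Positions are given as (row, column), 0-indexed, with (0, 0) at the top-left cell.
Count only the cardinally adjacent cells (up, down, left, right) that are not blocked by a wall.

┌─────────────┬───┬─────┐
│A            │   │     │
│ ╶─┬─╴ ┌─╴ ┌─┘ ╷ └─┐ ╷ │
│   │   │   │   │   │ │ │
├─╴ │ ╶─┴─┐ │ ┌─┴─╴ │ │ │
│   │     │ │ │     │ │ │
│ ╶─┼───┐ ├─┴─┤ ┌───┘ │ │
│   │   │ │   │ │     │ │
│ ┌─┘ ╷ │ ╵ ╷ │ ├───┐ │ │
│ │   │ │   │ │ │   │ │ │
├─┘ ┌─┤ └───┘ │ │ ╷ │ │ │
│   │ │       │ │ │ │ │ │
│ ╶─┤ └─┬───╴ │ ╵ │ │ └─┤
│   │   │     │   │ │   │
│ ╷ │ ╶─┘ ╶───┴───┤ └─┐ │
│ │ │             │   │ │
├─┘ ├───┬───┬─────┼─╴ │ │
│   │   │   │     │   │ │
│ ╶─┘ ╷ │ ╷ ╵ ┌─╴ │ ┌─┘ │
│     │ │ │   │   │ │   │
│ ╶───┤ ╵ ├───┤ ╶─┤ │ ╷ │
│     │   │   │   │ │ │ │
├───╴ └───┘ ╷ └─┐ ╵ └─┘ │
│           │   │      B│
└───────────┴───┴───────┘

Checking passable neighbors of (6, 1):
Neighbors: (7, 1), (6, 0)
Count: 2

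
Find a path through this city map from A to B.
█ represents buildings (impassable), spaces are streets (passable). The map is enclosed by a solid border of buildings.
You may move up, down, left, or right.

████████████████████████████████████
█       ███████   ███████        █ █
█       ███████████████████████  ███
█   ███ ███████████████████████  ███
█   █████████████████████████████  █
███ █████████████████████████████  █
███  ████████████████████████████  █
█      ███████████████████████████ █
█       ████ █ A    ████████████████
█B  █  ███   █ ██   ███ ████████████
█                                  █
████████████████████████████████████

Finding the shortest path from A to B:
Movement: cardinal only
Path length: 17 steps
Directions: left → down → down → left → left → left → left → left → left → left → left → left → left → left → up → left → left

Solution:

████████████████████████████████████
█       ███████   ███████        █ █
█       ███████████████████████  ███
█   ███ ███████████████████████  ███
█   █████████████████████████████  █
███ █████████████████████████████  █
███  ████████████████████████████  █
█      ███████████████████████████ █
█       ████ █↓A    ████████████████
█B←↰█  ███   █↓██   ███ ████████████
█  ↑←←←←←←←←←←↲                    █
████████████████████████████████████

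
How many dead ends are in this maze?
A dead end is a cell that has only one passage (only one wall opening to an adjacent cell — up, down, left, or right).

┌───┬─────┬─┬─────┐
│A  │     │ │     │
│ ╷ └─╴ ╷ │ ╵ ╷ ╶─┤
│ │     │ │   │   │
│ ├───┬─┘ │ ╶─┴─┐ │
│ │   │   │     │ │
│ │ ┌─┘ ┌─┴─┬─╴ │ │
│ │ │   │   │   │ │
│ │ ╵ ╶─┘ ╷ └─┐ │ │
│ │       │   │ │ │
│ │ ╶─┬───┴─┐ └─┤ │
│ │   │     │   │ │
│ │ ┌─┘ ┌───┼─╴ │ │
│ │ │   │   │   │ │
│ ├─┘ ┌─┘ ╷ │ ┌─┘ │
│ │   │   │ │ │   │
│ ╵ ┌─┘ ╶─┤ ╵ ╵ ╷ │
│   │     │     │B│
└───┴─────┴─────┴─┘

Checking each cell for number of passages:

Dead ends found at positions:
  (0, 2)
  (0, 5)
  (0, 8)
  (2, 2)
  (3, 6)
  (4, 7)
  (5, 2)
  (5, 5)
  (6, 1)
  (8, 2)
  (8, 4)
  (8, 8)
Total dead ends: 12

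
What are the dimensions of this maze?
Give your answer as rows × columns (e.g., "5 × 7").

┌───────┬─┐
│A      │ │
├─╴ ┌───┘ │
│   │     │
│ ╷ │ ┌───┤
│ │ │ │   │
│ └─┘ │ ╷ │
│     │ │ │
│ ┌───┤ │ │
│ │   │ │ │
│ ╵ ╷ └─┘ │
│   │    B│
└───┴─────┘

Counting the maze dimensions:
Rows (vertical): 6
Columns (horizontal): 5
Dimensions: 6 × 5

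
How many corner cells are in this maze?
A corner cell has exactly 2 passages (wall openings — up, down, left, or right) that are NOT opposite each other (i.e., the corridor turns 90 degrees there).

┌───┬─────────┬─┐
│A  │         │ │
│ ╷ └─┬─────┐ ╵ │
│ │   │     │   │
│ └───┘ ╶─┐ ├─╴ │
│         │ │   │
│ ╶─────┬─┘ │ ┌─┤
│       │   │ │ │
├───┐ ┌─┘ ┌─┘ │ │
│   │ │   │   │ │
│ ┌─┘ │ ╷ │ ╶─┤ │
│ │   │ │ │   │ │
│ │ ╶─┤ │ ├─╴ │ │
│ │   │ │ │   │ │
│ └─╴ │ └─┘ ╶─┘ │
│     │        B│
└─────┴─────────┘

Counting corner cells (2 non-opposite passages):
Total corners: 28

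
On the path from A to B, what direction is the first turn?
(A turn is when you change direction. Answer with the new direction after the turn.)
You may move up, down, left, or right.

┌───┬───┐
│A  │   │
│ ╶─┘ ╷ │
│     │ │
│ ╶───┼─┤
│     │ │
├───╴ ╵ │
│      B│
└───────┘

Directions: down, down, right, right, down, right
First turn direction: right

Solution:

┌───┬───┐
│A  │   │
│ ╶─┘ ╷ │
│↓    │ │
│ ╶───┼─┤
│↳ → ↓│ │
├───╴ ╵ │
│    ↳ B│
└───────┘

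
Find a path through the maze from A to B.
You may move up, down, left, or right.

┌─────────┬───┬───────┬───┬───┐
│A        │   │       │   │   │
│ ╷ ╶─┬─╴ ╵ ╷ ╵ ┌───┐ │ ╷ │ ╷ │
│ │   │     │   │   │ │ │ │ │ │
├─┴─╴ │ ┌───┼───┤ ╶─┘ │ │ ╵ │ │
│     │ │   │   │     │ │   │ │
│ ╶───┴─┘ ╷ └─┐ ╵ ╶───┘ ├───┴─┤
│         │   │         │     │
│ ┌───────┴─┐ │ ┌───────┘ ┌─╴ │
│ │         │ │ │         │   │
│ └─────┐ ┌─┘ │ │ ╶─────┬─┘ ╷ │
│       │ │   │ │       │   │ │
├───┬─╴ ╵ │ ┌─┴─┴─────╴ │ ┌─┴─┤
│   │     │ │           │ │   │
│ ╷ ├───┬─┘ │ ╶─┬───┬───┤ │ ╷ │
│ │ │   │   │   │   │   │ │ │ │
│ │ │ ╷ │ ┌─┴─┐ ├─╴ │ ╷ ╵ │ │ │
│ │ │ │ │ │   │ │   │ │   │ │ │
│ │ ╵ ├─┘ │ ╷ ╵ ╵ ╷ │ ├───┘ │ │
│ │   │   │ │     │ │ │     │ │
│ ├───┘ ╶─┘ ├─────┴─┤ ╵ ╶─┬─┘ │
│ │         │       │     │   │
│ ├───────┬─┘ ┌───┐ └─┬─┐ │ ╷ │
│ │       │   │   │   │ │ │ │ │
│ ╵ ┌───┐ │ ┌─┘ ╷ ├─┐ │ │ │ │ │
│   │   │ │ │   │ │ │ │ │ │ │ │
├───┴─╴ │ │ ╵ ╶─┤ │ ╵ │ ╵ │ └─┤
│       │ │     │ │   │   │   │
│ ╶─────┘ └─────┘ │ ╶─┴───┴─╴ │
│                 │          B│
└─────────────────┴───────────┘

Finding the shortest path through the maze:
Path length: 84 steps
Directions: right → down → right → down → left → left → down → right → right → right → right → up → right → down → right → down → down → left → down → down → left → down → down → left → down → right → right → up → up → right → down → right → up → up → left → up → right → right → right → right → right → up → left → left → left → up → right → right → right → right → up → right → right → down → left → down → left → down → down → down → left → up → left → down → down → down → right → up → right → right → up → up → up → right → down → down → down → down → left → down → down → down → right → down

Solution:

┌─────────┬───┬───────┬───┬───┐
│A ↓      │   │       │   │   │
│ ╷ ╶─┬─╴ ╵ ╷ ╵ ┌───┐ │ ╷ │ ╷ │
│ │↳ ↓│     │   │   │ │ │ │ │ │
├─┴─╴ │ ┌───┼───┤ ╶─┘ │ │ ╵ │ │
│↓ ← ↲│ │↱ ↓│   │     │ │   │ │
│ ╶───┴─┘ ╷ └─┐ ╵ ╶───┘ ├───┴─┤
│↳ → → → ↑│↳ ↓│         │↱ → ↓│
│ ┌───────┴─┐ │ ┌───────┘ ┌─╴ │
│ │         │↓│ │↱ → → → ↑│↓ ↲│
│ └─────┐ ┌─┘ │ │ ╶─────┬─┘ ╷ │
│       │ │↓ ↲│ │↑ ← ← ↰│↓ ↲│ │
├───┬─╴ ╵ │ ┌─┴─┴─────╴ │ ┌─┴─┤
│   │     │↓│↱ → → → → ↑│↓│↱ ↓│
│ ╷ ├───┬─┘ │ ╶─┬───┬───┤ │ ╷ │
│ │ │   │↓ ↲│↑ ↰│   │↓ ↰│↓│↑│↓│
│ │ │ ╷ │ ┌─┴─┐ ├─╴ │ ╷ ╵ │ │ │
│ │ │ │ │↓│↱ ↓│↑│   │↓│↑ ↲│↑│↓│
│ │ ╵ ├─┘ │ ╷ ╵ ╵ ╷ │ ├───┘ │ │
│ │   │↓ ↲│↑│↳ ↑  │ │↓│↱ → ↑│↓│
│ ├───┘ ╶─┘ ├─────┴─┤ ╵ ╶─┬─┘ │
│ │    ↳ → ↑│       │↳ ↑  │↓ ↲│
│ ├───────┬─┘ ┌───┐ └─┬─┐ │ ╷ │
│ │       │   │   │   │ │ │↓│ │
│ ╵ ┌───┐ │ ┌─┘ ╷ ├─┐ │ │ │ │ │
│   │   │ │ │   │ │ │ │ │ │↓│ │
├───┴─╴ │ │ ╵ ╶─┤ │ ╵ │ ╵ │ └─┤
│       │ │     │ │   │   │↳ ↓│
│ ╶─────┘ └─────┘ │ ╶─┴───┴─╴ │
│                 │          B│
└─────────────────┴───────────┘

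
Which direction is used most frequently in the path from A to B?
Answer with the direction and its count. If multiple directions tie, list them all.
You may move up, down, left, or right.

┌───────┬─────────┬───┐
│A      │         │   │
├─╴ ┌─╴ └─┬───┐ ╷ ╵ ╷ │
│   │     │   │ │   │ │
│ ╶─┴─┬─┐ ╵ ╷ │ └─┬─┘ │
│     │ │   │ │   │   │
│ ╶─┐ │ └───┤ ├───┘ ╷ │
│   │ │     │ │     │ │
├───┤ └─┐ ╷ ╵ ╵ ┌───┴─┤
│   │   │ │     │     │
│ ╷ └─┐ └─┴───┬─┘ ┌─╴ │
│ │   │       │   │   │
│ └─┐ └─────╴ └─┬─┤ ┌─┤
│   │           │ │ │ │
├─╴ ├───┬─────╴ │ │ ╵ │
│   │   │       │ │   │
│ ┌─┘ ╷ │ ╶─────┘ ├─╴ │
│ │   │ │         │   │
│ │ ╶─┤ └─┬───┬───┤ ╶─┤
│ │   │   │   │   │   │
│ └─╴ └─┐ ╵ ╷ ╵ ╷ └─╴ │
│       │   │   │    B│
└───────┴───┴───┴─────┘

Directions: right, down, left, down, right, right, down, down, right, down, right, right, right, down, left, left, left, left, up, left, up, left, down, down, right, down, left, down, down, down, right, right, up, left, up, right, up, right, down, down, right, down, right, up, right, down, right, up, right, down, right, right
Counts: {'right': 19, 'down': 17, 'left': 9, 'up': 7}
Most common: right (19 times)

Solution:

┌───────┬─────────┬───┐
│A ↓    │         │   │
├─╴ ┌─╴ └─┬───┐ ╷ ╵ ╷ │
│↓ ↲│     │   │ │   │ │
│ ╶─┴─┬─┐ ╵ ╷ │ └─┬─┘ │
│↳ → ↓│ │   │ │   │   │
│ ╶─┐ │ └───┤ ├───┘ ╷ │
│   │↓│     │ │     │ │
├───┤ └─┐ ╷ ╵ ╵ ┌───┴─┤
│↓ ↰│↳ ↓│ │     │     │
│ ╷ └─┐ └─┴───┬─┘ ┌─╴ │
│↓│↑ ↰│↳ → → ↓│   │   │
│ └─┐ └─────╴ └─┬─┤ ┌─┤
│↳ ↓│↑ ← ← ← ↲  │ │ │ │
├─╴ ├───┬─────╴ │ │ ╵ │
│↓ ↲│↱ ↓│       │ │   │
│ ┌─┘ ╷ │ ╶─────┘ ├─╴ │
│↓│↱ ↑│↓│         │   │
│ │ ╶─┤ └─┬───┬───┤ ╶─┤
│↓│↑ ↰│↳ ↓│↱ ↓│↱ ↓│   │
│ └─╴ └─┐ ╵ ╷ ╵ ╷ └─╴ │
│↳ → ↑  │↳ ↑│↳ ↑│↳ → B│
└───────┴───┴───┴─────┘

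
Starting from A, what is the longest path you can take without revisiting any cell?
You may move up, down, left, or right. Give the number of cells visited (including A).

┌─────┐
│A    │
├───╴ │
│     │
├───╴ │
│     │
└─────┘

Finding longest simple path using DFS:
Start: (0, 0)
Longest path visits 7 cells
Path: A → right → right → down → down → left → left

Solution:

┌─────┐
│A → ↓│
├───╴ │
│    ↓│
├───╴ │
│B ← ↲│
└─────┘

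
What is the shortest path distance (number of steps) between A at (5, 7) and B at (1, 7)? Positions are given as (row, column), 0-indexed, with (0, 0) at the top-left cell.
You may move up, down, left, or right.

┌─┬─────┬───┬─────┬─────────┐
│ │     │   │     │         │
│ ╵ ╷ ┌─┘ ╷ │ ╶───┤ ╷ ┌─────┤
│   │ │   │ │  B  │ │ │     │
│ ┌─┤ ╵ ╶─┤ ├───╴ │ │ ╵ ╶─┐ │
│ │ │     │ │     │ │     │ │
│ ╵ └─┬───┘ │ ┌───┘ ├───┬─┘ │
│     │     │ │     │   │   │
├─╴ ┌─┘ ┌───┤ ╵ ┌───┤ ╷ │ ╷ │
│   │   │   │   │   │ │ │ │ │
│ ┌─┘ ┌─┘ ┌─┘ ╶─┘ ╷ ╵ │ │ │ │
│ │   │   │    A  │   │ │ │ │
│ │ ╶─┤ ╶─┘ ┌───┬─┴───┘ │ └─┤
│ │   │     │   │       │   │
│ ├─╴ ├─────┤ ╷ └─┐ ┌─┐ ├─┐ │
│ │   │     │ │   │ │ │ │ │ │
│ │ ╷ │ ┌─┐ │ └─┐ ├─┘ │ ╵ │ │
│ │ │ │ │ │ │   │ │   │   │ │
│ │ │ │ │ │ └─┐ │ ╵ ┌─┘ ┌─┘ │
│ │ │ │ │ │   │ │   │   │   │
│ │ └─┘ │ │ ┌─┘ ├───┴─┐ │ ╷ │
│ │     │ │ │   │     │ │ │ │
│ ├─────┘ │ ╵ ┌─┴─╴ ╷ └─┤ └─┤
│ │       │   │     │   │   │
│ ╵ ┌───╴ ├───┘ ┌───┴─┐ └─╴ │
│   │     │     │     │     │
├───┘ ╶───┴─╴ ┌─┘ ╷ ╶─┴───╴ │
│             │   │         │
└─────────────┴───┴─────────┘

Finding path from (5, 7) to (1, 7):
Path: (5,7) → (5,6) → (4,6) → (3,6) → (2,6) → (2,7) → (2,8) → (1,8) → (1,7)
Distance: 8 steps

Solution:

┌─┬─────┬───┬─────┬─────────┐
│ │     │   │     │         │
│ ╵ ╷ ┌─┘ ╷ │ ╶───┤ ╷ ┌─────┤
│   │ │   │ │  B ↰│ │ │     │
│ ┌─┤ ╵ ╶─┤ ├───╴ │ │ ╵ ╶─┐ │
│ │ │     │ │↱ → ↑│ │     │ │
│ ╵ └─┬───┘ │ ┌───┘ ├───┬─┘ │
│     │     │↑│     │   │   │
├─╴ ┌─┘ ┌───┤ ╵ ┌───┤ ╷ │ ╷ │
│   │   │   │↑  │   │ │ │ │ │
│ ┌─┘ ┌─┘ ┌─┘ ╶─┘ ╷ ╵ │ │ │ │
│ │   │   │  ↑ A  │   │ │ │ │
│ │ ╶─┤ ╶─┘ ┌───┬─┴───┘ │ └─┤
│ │   │     │   │       │   │
│ ├─╴ ├─────┤ ╷ └─┐ ┌─┐ ├─┐ │
│ │   │     │ │   │ │ │ │ │ │
│ │ ╷ │ ┌─┐ │ └─┐ ├─┘ │ ╵ │ │
│ │ │ │ │ │ │   │ │   │   │ │
│ │ │ │ │ │ └─┐ │ ╵ ┌─┘ ┌─┘ │
│ │ │ │ │ │   │ │   │   │   │
│ │ └─┘ │ │ ┌─┘ ├───┴─┐ │ ╷ │
│ │     │ │ │   │     │ │ │ │
│ ├─────┘ │ ╵ ┌─┴─╴ ╷ └─┤ └─┤
│ │       │   │     │   │   │
│ ╵ ┌───╴ ├───┘ ┌───┴─┐ └─╴ │
│   │     │     │     │     │
├───┘ ╶───┴─╴ ┌─┘ ╷ ╶─┴───╴ │
│             │   │         │
└─────────────┴───┴─────────┘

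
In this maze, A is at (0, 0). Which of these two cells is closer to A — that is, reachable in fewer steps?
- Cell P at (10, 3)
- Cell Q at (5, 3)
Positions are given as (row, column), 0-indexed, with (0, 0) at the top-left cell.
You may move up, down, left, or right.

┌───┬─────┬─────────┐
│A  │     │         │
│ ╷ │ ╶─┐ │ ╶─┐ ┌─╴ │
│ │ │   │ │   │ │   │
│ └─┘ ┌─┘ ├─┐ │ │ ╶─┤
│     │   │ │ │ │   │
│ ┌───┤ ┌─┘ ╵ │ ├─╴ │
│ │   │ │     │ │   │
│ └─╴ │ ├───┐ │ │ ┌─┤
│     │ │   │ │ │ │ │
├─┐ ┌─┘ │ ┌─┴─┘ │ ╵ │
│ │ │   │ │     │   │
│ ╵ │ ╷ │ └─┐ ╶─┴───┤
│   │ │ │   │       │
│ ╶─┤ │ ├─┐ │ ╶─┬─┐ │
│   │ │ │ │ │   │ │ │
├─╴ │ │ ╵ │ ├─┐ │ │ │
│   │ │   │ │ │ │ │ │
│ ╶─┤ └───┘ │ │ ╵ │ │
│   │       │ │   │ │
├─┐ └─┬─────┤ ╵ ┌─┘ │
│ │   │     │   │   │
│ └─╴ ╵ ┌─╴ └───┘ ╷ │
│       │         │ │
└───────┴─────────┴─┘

Shortest path A → P at (10, 3): 19 steps
Shortest path A → Q at (5, 3): 14 steps

Q is closer (14 steps vs 19 steps).

Path to P:

┌───┬─────┬─────────┐
│A  │     │         │
│ ╷ │ ╶─┐ │ ╶─┐ ┌─╴ │
│↓│ │   │ │   │ │   │
│ └─┘ ┌─┘ ├─┐ │ │ ╶─┤
│↓    │   │ │ │ │   │
│ ┌───┤ ┌─┘ ╵ │ ├─╴ │
│↓│   │ │     │ │   │
│ └─╴ │ ├───┐ │ │ ┌─┤
│↳ ↓  │ │   │ │ │ │ │
├─┐ ┌─┘ │ ┌─┴─┘ │ ╵ │
│ │↓│   │ │     │   │
│ ╵ │ ╷ │ └─┐ ╶─┴───┤
│↓ ↲│ │ │   │       │
│ ╶─┤ │ ├─┐ │ ╶─┬─┐ │
│↳ ↓│ │ │ │ │   │ │ │
├─╴ │ │ ╵ │ ├─┐ │ │ │
│↓ ↲│ │   │ │ │ │ │ │
│ ╶─┤ └───┘ │ │ ╵ │ │
│↳ ↓│       │ │   │ │
├─┐ └─┬─────┤ ╵ ┌─┘ │
│ │↳ ↓│P    │   │   │
│ └─╴ ╵ ┌─╴ └───┘ ╷ │
│    ↳ ↑│         │ │
└───────┴─────────┴─┘

Path to Q:

┌───┬─────┬─────────┐
│A  │↱ → ↓│         │
│ ╷ │ ╶─┐ │ ╶─┐ ┌─╴ │
│↓│ │↑  │↓│   │ │   │
│ └─┘ ┌─┘ ├─┐ │ │ ╶─┤
│↳ → ↑│↓ ↲│ │ │ │   │
│ ┌───┤ ┌─┘ ╵ │ ├─╴ │
│ │   │↓│     │ │   │
│ └─╴ │ ├───┐ │ │ ┌─┤
│     │↓│   │ │ │ │ │
├─┐ ┌─┘ │ ┌─┴─┘ │ ╵ │
│ │ │  Q│ │     │   │
│ ╵ │ ╷ │ └─┐ ╶─┴───┤
│   │ │ │   │       │
│ ╶─┤ │ ├─┐ │ ╶─┬─┐ │
│   │ │ │ │ │   │ │ │
├─╴ │ │ ╵ │ ├─┐ │ │ │
│   │ │   │ │ │ │ │ │
│ ╶─┤ └───┘ │ │ ╵ │ │
│   │       │ │   │ │
├─┐ └─┬─────┤ ╵ ┌─┘ │
│ │   │     │   │   │
│ └─╴ ╵ ┌─╴ └───┘ ╷ │
│       │         │ │
└───────┴─────────┴─┘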